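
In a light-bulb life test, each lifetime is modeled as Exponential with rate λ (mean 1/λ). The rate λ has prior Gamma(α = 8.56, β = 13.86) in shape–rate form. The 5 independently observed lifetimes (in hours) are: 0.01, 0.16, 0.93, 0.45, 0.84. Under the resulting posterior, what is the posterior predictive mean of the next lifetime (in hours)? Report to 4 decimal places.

With a Gamma(shape α, rate β) prior on the exponential rate λ, the posterior after n observations with total T = Σxᵢ is Gamma(α+n, β+T).
Sum of observations T = 2.39 hours; n = 5.
Posterior: Gamma(8.56+5, 13.86+2.39) = Gamma(13.56, 16.25).
The predictive distribution for the next observation is Lomax; its mean is β/(α−1) = 16.25/12.56 = 1.2938.

1.2938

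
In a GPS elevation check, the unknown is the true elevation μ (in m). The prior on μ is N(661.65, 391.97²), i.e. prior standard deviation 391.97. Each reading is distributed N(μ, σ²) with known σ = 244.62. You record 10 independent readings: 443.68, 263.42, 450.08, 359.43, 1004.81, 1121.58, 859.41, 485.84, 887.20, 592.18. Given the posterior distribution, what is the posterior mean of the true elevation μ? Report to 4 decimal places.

For Normal data with known variance σ², a Normal(μ₀, σ₀²) prior on μ is conjugate. Posterior precision = 1/σ₀² + n/σ²; posterior mean is the precision-weighted average of μ₀ and x̄.
Σxᵢ = 443.68 + 263.42 + 450.08 + 359.43 + 1004.81 + 1121.58 + 859.41 + 485.84 + 887.20 + 592.18 = 6467.63, so n·x̄ = 6467.63.
σ₀² = 391.97² = 153640.4809, σ² = 244.62² = 59838.9444; σ² + n·σ₀² = 59838.9444 + 10·153640.4809 = 1596243.7534.
Posterior mean = (μ₀/σ₀² + n·x̄/σ²)/(1/σ₀² + n/σ²) = (σ²·μ₀ + σ₀²·n·x̄)/(σ² + n·σ₀²) = (59838.9444·661.65 + 153640.4809·6467.63)/1596243.7534 = 1033282221.045527/1596243.7534 = 647.3211.

647.3211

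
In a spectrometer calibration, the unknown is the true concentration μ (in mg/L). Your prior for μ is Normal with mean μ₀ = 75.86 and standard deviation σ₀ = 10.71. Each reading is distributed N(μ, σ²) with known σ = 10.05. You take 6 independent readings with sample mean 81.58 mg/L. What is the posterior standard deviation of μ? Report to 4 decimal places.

For Normal data with known variance σ², a Normal(μ₀, σ₀²) prior on μ is conjugate. Posterior precision = 1/σ₀² + n/σ²; posterior mean is the precision-weighted average of μ₀ and x̄.
σ₀² = 10.71² = 114.7041, σ² = 10.05² = 101.0025; σ² + n·σ₀² = 101.0025 + 6·114.7041 = 789.2271.
Posterior precision = 1/σ₀² + n/σ² = 1/114.7041 + 6/101.0025 = (σ² + n·σ₀²)/(σ₀²σ²) = 789.2271/(114.7041·101.0025); posterior variance σₙ² = σ₀²σ²/(σ² + n·σ₀²) = 114.7041·101.0025/789.2271 = 14.679426.
Posterior SD = √σₙ² = √(114.7041·101.0025/789.2271) = 3.8314.

3.8314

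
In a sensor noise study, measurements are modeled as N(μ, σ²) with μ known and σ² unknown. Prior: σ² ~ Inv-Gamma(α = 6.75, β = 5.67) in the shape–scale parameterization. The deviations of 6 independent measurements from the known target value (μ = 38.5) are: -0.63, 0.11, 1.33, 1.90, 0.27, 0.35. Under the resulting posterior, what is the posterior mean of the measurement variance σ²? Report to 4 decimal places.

With known mean μ and an Inverse-Gamma(α, β) prior on σ², the Normal likelihood is conjugate: posterior is Inv-Gamma(α + n/2, β + Σ(xᵢ−μ)²/2).
Σ(xᵢ−μ)² = (-0.63)² + (0.11)² + (1.33)² + (1.90)² + (0.27)² + (0.35)² = 5.9833.
Posterior: Inv-Gamma(6.75 + 6/2, 5.67 + 5.9833/2) = Inv-Gamma(9.75, 8.66165).
E[σ²|data] = β/(α−1) = 8.66165/8.75 = 0.9899.

0.9899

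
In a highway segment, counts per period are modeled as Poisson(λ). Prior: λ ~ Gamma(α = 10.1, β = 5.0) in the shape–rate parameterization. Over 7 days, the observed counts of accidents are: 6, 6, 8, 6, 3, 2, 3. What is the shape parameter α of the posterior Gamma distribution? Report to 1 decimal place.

With a Gamma(shape α, rate β) prior, the Poisson likelihood is conjugate: the posterior is Gamma(α + ΣXᵢ, β + n).
Sum of counts S = 34 over n = 7 days.
Posterior: Gamma(α+S, β+n) = Gamma(10.1+34, 5.0+7) = Gamma(44.1, 12.0).
Posterior α = 44.1.

44.1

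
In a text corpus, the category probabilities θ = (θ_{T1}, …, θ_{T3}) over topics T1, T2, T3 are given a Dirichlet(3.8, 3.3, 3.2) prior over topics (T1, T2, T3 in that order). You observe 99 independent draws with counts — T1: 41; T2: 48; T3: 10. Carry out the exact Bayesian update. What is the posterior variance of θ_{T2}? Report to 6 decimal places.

The Dirichlet prior is conjugate to the Multinomial likelihood: each posterior αⱼ = prior αⱼ + observed count nⱼ.
Posterior concentration: (44.8, 51.3, 13.2), total = 109.3.
Var[θ_j] = α_j(Σα−α_j)/((Σα)²(Σα+1)) = 51.3·58.0/(109.3²·110.3) = 0.002258.

0.002258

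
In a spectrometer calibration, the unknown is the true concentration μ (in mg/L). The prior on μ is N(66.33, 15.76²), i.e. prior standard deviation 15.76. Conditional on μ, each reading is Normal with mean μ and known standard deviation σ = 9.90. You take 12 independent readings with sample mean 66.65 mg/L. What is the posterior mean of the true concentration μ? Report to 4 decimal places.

For Normal data with known variance σ², a Normal(μ₀, σ₀²) prior on μ is conjugate. Posterior precision = 1/σ₀² + n/σ²; posterior mean is the precision-weighted average of μ₀ and x̄.
n·x̄ = 12·66.65 = 799.8.
σ₀² = 15.76² = 248.3776, σ² = 9.90² = 98.01; σ² + n·σ₀² = 98.01 + 12·248.3776 = 3078.5412.
Posterior mean = (μ₀/σ₀² + n·x̄/σ²)/(1/σ₀² + n/σ²) = (σ²·μ₀ + σ₀²·n·x̄)/(σ² + n·σ₀²) = (98.01·66.33 + 248.3776·799.8)/3078.5412 = 205153.40778/3078.5412 = 66.6398.

66.6398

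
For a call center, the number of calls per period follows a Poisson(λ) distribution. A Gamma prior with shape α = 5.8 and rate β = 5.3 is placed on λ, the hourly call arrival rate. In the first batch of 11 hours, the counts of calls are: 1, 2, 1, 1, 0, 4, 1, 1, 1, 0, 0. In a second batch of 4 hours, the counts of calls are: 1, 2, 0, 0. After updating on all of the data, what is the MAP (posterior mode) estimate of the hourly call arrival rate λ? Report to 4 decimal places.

0.9754

With a Gamma(shape α, rate β) prior, the Poisson likelihood is conjugate: the posterior is Gamma(α + ΣXᵢ, β + n).
Batch 1: sum of counts S = 12 over n = 11 hours.
After batch 1: Gamma(α+S, β+n) = Gamma(5.8+12, 5.3+11) = Gamma(17.8, 16.3).
Batch 2: sum of counts S = 3 over n = 4 hours.
After batch 2: Gamma(α+S, β+n) = Gamma(17.8+3, 16.3+4) = Gamma(20.8, 20.3).
Mode of Gamma(α,β) for α≥1 is (α−1)/β = 19.8/20.3 = 0.9754.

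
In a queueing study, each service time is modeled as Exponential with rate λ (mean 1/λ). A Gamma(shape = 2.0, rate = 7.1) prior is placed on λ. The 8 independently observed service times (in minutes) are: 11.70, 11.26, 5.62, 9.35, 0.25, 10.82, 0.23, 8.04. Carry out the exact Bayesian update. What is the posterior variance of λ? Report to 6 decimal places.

With a Gamma(shape α, rate β) prior on the exponential rate λ, the posterior after n observations with total T = Σxᵢ is Gamma(α+n, β+T).
Sum of observations T = 57.27 minutes; n = 8.
Posterior: Gamma(2.0+8, 7.1+57.27) = Gamma(10.0, 64.37).
Var = α/β² = 0.002413.

0.002413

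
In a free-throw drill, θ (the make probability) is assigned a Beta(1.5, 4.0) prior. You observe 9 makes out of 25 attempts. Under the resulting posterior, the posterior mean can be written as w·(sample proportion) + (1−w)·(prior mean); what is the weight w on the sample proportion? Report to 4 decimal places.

0.8197

The Beta prior is conjugate to a Binomial/Bernoulli likelihood; the update adds successes to α and failures to β.
Posterior mean = (α₀+k)/(α₀+β₀+n) = [n/(α₀+β₀+n)]·(k/n) + [(α₀+β₀)/(α₀+β₀+n)]·α₀/(α₀+β₀), so only n and the prior enter the weight.
The weight on the data is w = n/(α₀+β₀+n) = 25/(1.5+4.0+25) = 25/30.5 = 0.8197.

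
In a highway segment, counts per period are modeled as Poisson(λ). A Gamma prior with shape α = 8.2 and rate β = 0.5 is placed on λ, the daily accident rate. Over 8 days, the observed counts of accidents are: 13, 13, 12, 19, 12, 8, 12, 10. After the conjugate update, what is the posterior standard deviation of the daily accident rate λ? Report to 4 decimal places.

With a Gamma(shape α, rate β) prior, the Poisson likelihood is conjugate: the posterior is Gamma(α + ΣXᵢ, β + n).
Sum of counts S = 99 over n = 8 days.
Posterior: Gamma(α+S, β+n) = Gamma(8.2+99, 0.5+8) = Gamma(107.2, 8.5).
SD = √α/β = √107.2/8.5 = 1.2181.

1.2181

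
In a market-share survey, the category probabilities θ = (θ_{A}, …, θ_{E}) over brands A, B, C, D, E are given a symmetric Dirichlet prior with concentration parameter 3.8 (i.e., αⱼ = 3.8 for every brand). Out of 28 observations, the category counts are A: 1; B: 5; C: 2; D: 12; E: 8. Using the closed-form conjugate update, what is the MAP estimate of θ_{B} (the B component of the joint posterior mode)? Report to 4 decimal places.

0.1857

The Dirichlet prior is conjugate to the Multinomial likelihood: each posterior αⱼ = prior αⱼ + observed count nⱼ.
Posterior concentration: (4.8, 8.8, 5.8, 15.8, 11.8), total = 47.0.
Joint mode component: (α_{B}−1)/(Σα−K) = 7.8/42.0 = 0.1857.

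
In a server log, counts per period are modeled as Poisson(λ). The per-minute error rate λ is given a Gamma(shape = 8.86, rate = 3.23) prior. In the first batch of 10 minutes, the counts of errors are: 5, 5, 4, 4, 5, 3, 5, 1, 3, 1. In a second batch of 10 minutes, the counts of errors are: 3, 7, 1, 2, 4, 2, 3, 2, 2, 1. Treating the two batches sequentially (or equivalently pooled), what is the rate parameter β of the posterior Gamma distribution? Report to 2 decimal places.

23.23

With a Gamma(shape α, rate β) prior, the Poisson likelihood is conjugate: the posterior is Gamma(α + ΣXᵢ, β + n).
Batch 1: sum of counts S = 36 over n = 10 minutes.
After batch 1: Gamma(α+S, β+n) = Gamma(8.86+36, 3.23+10) = Gamma(44.86, 13.23).
Batch 2: sum of counts S = 27 over n = 10 minutes.
After batch 2: Gamma(α+S, β+n) = Gamma(44.86+27, 13.23+10) = Gamma(71.86, 23.23).
Posterior β = 23.23.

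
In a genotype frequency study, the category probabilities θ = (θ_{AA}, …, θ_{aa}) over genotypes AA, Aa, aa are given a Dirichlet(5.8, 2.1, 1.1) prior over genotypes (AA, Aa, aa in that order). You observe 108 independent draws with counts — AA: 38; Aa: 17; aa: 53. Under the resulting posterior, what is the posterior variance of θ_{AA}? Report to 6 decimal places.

0.001985

The Dirichlet prior is conjugate to the Multinomial likelihood: each posterior αⱼ = prior αⱼ + observed count nⱼ.
Posterior concentration: (43.8, 19.1, 54.1), total = 117.0.
Var[θ_j] = α_j(Σα−α_j)/((Σα)²(Σα+1)) = 43.8·73.2/(117.0²·118.0) = 0.001985.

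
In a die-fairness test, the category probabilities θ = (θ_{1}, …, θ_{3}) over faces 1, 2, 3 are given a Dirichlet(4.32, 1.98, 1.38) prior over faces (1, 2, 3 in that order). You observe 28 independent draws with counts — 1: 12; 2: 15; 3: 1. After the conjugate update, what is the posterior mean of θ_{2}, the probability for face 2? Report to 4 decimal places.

0.4759

The Dirichlet prior is conjugate to the Multinomial likelihood: each posterior αⱼ = prior αⱼ + observed count nⱼ.
Posterior concentration: (16.32, 16.98, 2.38), total = 35.68.
E[θ_{2}|data] = α_{2}/Σα = 16.98/35.68 = 0.4759.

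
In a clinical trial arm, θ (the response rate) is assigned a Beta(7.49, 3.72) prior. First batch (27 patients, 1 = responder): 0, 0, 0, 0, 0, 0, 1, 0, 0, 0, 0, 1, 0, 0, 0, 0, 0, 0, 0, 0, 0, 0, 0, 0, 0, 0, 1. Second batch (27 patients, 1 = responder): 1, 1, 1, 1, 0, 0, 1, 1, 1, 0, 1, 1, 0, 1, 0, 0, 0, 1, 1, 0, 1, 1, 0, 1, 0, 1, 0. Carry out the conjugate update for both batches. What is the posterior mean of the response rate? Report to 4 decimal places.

The Beta prior is conjugate to a Binomial/Bernoulli likelihood; the update adds successes to α and failures to β.
After batch 1: Beta(7.49+3, 3.72+24) = Beta(10.49, 27.72).
After batch 2: Beta(10.49+16, 27.72+11) = Beta(26.49, 38.72).
Posterior mean = α/(α+β) = 26.49/65.21 = 0.4062.

0.4062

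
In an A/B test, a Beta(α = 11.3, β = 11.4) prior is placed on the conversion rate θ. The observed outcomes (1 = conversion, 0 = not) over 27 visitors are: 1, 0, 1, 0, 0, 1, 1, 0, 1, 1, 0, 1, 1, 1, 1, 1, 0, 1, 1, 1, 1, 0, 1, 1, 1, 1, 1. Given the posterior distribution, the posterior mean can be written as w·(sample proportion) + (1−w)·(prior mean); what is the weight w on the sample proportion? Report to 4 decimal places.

The Beta prior is conjugate to a Binomial/Bernoulli likelihood; the update adds successes to α and failures to β.
Posterior mean = (α₀+k)/(α₀+β₀+n) = [n/(α₀+β₀+n)]·(k/n) + [(α₀+β₀)/(α₀+β₀+n)]·α₀/(α₀+β₀), so only n and the prior enter the weight.
The weight on the data is w = n/(α₀+β₀+n) = 27/(11.3+11.4+27) = 27/49.7 = 0.5433.

0.5433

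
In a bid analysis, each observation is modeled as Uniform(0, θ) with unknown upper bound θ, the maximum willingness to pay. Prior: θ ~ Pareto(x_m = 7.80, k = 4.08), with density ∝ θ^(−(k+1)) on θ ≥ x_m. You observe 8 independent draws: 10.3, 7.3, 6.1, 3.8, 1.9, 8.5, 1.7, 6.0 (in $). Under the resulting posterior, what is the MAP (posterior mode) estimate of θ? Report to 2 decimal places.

A Pareto(scale x_m, shape k) prior on the upper bound θ of Uniform(0, θ) is conjugate: posterior is Pareto(max(x_m, max xᵢ), k + n).
Sample maximum = 10.3; prior scale x_m = 7.80 → posterior scale = max = 10.30.
Posterior shape = 4.08 + 8 = 12.08.
The Pareto density is decreasing on [x_m, ∞), so the mode is x_m = 10.30.

10.30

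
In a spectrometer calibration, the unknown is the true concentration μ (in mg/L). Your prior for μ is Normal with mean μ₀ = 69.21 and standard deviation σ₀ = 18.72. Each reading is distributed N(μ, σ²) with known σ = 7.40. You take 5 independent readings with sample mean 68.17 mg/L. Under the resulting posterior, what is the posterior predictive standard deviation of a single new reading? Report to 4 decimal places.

For Normal data with known variance σ², a Normal(μ₀, σ₀²) prior on μ is conjugate. Posterior precision = 1/σ₀² + n/σ²; posterior mean is the precision-weighted average of μ₀ and x̄.
σ₀² = 18.72² = 350.4384, σ² = 7.40² = 54.76; σ² + n·σ₀² = 54.76 + 5·350.4384 = 1806.952.
Posterior precision = 1/σ₀² + n/σ² = 1/350.4384 + 5/54.76 = (σ² + n·σ₀²)/(σ₀²σ²) = 1806.952/(350.4384·54.76); posterior variance σₙ² = σ₀²σ²/(σ² + n·σ₀²) = 350.4384·54.76/1806.952 = 10.620098.
Predictive variance for one new observation = σₙ² + σ² = 350.4384·54.76/1806.952 + 54.76 = σ²·(σ₀² + 1806.952)/1806.952 = 54.76·2157.3904/1806.952 = 65.380098; SD = √(54.76·2157.3904/1806.952) = 8.0858.

8.0858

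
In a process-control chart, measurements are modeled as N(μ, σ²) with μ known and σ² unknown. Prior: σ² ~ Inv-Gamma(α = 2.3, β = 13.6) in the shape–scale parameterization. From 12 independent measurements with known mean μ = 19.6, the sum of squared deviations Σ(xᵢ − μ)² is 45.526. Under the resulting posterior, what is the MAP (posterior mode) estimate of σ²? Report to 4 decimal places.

With known mean μ and an Inverse-Gamma(α, β) prior on σ², the Normal likelihood is conjugate: posterior is Inv-Gamma(α + n/2, β + Σ(xᵢ−μ)²/2).
Posterior: Inv-Gamma(2.3 + 12/2, 13.6 + 45.526/2) = Inv-Gamma(8.30, 36.3630).
Mode = β/(α+1) = 36.3630/9.30 = 3.9100.

3.9100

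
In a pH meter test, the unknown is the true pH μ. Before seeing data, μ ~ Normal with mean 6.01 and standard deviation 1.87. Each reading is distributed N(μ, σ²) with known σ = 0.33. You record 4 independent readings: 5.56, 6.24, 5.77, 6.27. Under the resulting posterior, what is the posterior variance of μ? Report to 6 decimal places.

0.027015

For Normal data with known variance σ², a Normal(μ₀, σ₀²) prior on μ is conjugate. Posterior precision = 1/σ₀² + n/σ²; posterior mean is the precision-weighted average of μ₀ and x̄.
σ₀² = 1.87² = 3.4969, σ² = 0.33² = 0.1089; σ² + n·σ₀² = 0.1089 + 4·3.4969 = 14.0965.
Posterior precision = 1/σ₀² + n/σ² = 1/3.4969 + 4/0.1089 = (σ² + n·σ₀²)/(σ₀²σ²) = 14.0965/(3.4969·0.1089); posterior variance σₙ² = σ₀²σ²/(σ² + n·σ₀²) = 3.4969·0.1089/14.0965 = 0.027015.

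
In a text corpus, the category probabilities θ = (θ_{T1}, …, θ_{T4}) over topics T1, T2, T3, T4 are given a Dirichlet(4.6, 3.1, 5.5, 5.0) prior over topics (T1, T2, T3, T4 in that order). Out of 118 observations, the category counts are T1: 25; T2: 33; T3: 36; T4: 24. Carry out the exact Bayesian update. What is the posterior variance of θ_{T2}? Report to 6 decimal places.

0.001420

The Dirichlet prior is conjugate to the Multinomial likelihood: each posterior αⱼ = prior αⱼ + observed count nⱼ.
Posterior concentration: (29.6, 36.1, 41.5, 29.0), total = 136.2.
Var[θ_j] = α_j(Σα−α_j)/((Σα)²(Σα+1)) = 36.1·100.1/(136.2²·137.2) = 0.001420.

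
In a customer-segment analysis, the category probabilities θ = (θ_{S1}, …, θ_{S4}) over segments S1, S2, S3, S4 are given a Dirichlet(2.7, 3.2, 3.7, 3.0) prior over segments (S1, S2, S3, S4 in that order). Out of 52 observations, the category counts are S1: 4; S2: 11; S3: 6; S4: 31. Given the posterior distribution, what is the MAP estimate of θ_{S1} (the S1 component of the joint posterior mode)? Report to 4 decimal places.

The Dirichlet prior is conjugate to the Multinomial likelihood: each posterior αⱼ = prior αⱼ + observed count nⱼ.
Posterior concentration: (6.7, 14.2, 9.7, 34.0), total = 64.6.
Joint mode component: (α_{S1}−1)/(Σα−K) = 5.7/60.6 = 0.0941.

0.0941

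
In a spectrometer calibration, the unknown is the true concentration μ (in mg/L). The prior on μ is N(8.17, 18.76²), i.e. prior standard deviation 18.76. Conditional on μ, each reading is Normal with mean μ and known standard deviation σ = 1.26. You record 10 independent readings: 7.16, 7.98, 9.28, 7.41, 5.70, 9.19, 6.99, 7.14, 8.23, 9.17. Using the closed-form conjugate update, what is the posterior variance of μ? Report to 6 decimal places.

0.158688

For Normal data with known variance σ², a Normal(μ₀, σ₀²) prior on μ is conjugate. Posterior precision = 1/σ₀² + n/σ²; posterior mean is the precision-weighted average of μ₀ and x̄.
σ₀² = 18.76² = 351.9376, σ² = 1.26² = 1.5876; σ² + n·σ₀² = 1.5876 + 10·351.9376 = 3520.9636.
Posterior precision = 1/σ₀² + n/σ² = 1/351.9376 + 10/1.5876 = (σ² + n·σ₀²)/(σ₀²σ²) = 3520.9636/(351.9376·1.5876); posterior variance σₙ² = σ₀²σ²/(σ² + n·σ₀²) = 351.9376·1.5876/3520.9636 = 0.158688.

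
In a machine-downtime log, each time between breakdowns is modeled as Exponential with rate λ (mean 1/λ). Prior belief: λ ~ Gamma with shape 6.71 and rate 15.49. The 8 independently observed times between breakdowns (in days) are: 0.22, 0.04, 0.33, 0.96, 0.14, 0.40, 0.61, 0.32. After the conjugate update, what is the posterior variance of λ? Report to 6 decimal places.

With a Gamma(shape α, rate β) prior on the exponential rate λ, the posterior after n observations with total T = Σxᵢ is Gamma(α+n, β+T).
Sum of observations T = 3.02 days; n = 8.
Posterior: Gamma(6.71+8, 15.49+3.02) = Gamma(14.71, 18.51).
Var = α/β² = 0.042934.

0.042934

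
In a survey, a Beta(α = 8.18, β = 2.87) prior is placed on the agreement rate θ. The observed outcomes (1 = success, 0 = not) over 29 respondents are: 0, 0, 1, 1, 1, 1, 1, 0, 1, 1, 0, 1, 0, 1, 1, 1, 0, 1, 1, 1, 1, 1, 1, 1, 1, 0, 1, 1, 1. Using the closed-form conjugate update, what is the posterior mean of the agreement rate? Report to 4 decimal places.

0.7536

The Beta prior is conjugate to a Binomial/Bernoulli likelihood; the update adds successes to α and failures to β.
Posterior: Beta(α+k, β+n−k) = Beta(8.18+22, 2.87+7) = Beta(30.18, 9.87).
Posterior mean = α/(α+β) = 30.18/40.05 = 0.7536.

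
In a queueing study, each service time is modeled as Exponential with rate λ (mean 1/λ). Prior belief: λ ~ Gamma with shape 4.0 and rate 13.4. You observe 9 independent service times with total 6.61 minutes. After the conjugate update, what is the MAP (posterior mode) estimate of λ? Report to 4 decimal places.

0.5997

With a Gamma(shape α, rate β) prior on the exponential rate λ, the posterior after n observations with total T = Σxᵢ is Gamma(α+n, β+T).
Posterior: Gamma(4.0+9, 13.4+6.61) = Gamma(13.0, 20.01).
Mode = (α−1)/β = 0.5997.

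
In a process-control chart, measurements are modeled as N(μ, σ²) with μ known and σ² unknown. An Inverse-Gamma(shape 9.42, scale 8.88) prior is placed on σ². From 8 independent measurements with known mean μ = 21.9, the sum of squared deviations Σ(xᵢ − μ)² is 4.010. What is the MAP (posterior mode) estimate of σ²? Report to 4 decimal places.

0.7549

With known mean μ and an Inverse-Gamma(α, β) prior on σ², the Normal likelihood is conjugate: posterior is Inv-Gamma(α + n/2, β + Σ(xᵢ−μ)²/2).
Posterior: Inv-Gamma(9.42 + 8/2, 8.88 + 4.010/2) = Inv-Gamma(13.42, 10.8850).
Mode = β/(α+1) = 10.8850/14.42 = 0.7549.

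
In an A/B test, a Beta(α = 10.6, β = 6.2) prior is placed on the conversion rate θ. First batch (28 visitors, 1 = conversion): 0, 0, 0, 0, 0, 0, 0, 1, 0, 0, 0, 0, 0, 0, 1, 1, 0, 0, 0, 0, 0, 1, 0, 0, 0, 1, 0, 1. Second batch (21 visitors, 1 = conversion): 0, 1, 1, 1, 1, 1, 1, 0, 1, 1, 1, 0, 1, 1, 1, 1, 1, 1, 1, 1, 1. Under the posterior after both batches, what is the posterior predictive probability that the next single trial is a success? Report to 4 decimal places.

0.5258

The Beta prior is conjugate to a Binomial/Bernoulli likelihood; the update adds successes to α and failures to β.
After batch 1: Beta(10.6+6, 6.2+22) = Beta(16.6, 28.2).
After batch 2: Beta(16.6+18, 28.2+3) = Beta(34.6, 31.2).
For a single future Bernoulli trial, P(success | data) = α/(α+β) = 0.5258.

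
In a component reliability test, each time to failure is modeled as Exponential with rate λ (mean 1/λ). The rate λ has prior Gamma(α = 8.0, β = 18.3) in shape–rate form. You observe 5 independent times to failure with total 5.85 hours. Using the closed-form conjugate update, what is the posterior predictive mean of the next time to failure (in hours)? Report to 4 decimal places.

With a Gamma(shape α, rate β) prior on the exponential rate λ, the posterior after n observations with total T = Σxᵢ is Gamma(α+n, β+T).
Posterior: Gamma(8.0+5, 18.3+5.85) = Gamma(13.0, 24.15).
The predictive distribution for the next observation is Lomax; its mean is β/(α−1) = 24.15/12.0 = 2.0125.

2.0125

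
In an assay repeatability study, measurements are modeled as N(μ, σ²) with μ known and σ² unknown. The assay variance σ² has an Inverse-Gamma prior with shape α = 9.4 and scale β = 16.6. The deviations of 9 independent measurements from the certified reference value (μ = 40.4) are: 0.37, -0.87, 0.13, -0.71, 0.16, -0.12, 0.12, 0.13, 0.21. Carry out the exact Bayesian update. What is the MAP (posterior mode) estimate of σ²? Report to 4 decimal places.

1.1654

With known mean μ and an Inverse-Gamma(α, β) prior on σ², the Normal likelihood is conjugate: posterior is Inv-Gamma(α + n/2, β + Σ(xᵢ−μ)²/2).
Σ(xᵢ−μ)² = (0.37)² + (-0.87)² + (0.13)² + (-0.71)² + (0.16)² + (-0.12)² + (0.12)² + (0.13)² + (0.21)² = 1.5302.
Posterior: Inv-Gamma(9.4 + 9/2, 16.6 + 1.5302/2) = Inv-Gamma(13.90, 17.36510).
Mode = β/(α+1) = 17.36510/14.90 = 1.1654.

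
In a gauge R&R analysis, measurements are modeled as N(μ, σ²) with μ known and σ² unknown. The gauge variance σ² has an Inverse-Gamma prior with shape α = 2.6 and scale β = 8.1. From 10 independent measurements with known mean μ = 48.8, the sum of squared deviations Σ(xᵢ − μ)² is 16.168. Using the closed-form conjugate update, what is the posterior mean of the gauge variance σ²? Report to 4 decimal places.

With known mean μ and an Inverse-Gamma(α, β) prior on σ², the Normal likelihood is conjugate: posterior is Inv-Gamma(α + n/2, β + Σ(xᵢ−μ)²/2).
Posterior: Inv-Gamma(2.6 + 10/2, 8.1 + 16.168/2) = Inv-Gamma(7.60, 16.1840).
E[σ²|data] = β/(α−1) = 16.1840/6.60 = 2.4521.

2.4521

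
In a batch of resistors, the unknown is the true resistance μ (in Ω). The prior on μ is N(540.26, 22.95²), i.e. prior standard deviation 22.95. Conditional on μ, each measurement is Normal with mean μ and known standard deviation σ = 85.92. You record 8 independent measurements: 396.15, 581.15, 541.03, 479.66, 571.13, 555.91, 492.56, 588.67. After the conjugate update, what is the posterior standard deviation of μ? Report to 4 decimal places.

For Normal data with known variance σ², a Normal(μ₀, σ₀²) prior on μ is conjugate. Posterior precision = 1/σ₀² + n/σ²; posterior mean is the precision-weighted average of μ₀ and x̄.
σ₀² = 22.95² = 526.7025, σ² = 85.92² = 7382.2464; σ² + n·σ₀² = 7382.2464 + 8·526.7025 = 11595.8664.
Posterior precision = 1/σ₀² + n/σ² = 1/526.7025 + 8/7382.2464 = (σ² + n·σ₀²)/(σ₀²σ²) = 11595.8664/(526.7025·7382.2464); posterior variance σₙ² = σ₀²σ²/(σ² + n·σ₀²) = 526.7025·7382.2464/11595.8664 = 335.313249.
Posterior SD = √σₙ² = √(526.7025·7382.2464/11595.8664) = 18.3116.

18.3116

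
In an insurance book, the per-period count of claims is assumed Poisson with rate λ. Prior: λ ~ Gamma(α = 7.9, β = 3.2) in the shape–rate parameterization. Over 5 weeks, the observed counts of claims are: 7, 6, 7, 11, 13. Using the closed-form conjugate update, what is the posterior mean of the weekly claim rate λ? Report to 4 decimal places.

6.3293

With a Gamma(shape α, rate β) prior, the Poisson likelihood is conjugate: the posterior is Gamma(α + ΣXᵢ, β + n).
Sum of counts S = 44 over n = 5 weeks.
Posterior: Gamma(α+S, β+n) = Gamma(7.9+44, 3.2+5) = Gamma(51.9, 8.2).
Posterior mean = α/β = 51.9/8.2 = 6.3293.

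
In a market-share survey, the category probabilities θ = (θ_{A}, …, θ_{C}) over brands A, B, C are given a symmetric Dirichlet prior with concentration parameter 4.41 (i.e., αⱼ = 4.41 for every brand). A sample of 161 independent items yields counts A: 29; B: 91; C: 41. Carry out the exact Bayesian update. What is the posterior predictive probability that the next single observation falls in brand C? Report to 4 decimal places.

0.2606

The Dirichlet prior is conjugate to the Multinomial likelihood: each posterior αⱼ = prior αⱼ + observed count nⱼ.
Posterior concentration: (33.41, 95.41, 45.41), total = 174.23.
P(next = C | data) = α_{C}/Σα = 0.2606.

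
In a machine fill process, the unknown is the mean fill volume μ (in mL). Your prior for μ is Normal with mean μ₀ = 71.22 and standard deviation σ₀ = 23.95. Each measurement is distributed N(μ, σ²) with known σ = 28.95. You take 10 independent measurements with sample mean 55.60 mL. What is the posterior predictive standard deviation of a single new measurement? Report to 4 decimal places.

30.1866

For Normal data with known variance σ², a Normal(μ₀, σ₀²) prior on μ is conjugate. Posterior precision = 1/σ₀² + n/σ²; posterior mean is the precision-weighted average of μ₀ and x̄.
σ₀² = 23.95² = 573.6025, σ² = 28.95² = 838.1025; σ² + n·σ₀² = 838.1025 + 10·573.6025 = 6574.1275.
Posterior precision = 1/σ₀² + n/σ² = 1/573.6025 + 10/838.1025 = (σ² + n·σ₀²)/(σ₀²σ²) = 6574.1275/(573.6025·838.1025); posterior variance σₙ² = σ₀²σ²/(σ² + n·σ₀²) = 573.6025·838.1025/6574.1275 = 73.125702.
Predictive variance for one new observation = σₙ² + σ² = 573.6025·838.1025/6574.1275 + 838.1025 = σ²·(σ₀² + 6574.1275)/6574.1275 = 838.1025·7147.73/6574.1275 = 911.228202; SD = √(838.1025·7147.73/6574.1275) = 30.1866.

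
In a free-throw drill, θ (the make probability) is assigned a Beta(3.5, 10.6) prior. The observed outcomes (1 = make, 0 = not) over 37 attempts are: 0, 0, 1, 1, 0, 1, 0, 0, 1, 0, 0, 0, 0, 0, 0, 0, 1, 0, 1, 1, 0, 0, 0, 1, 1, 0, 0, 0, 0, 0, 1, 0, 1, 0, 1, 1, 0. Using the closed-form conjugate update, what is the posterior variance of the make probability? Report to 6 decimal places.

The Beta prior is conjugate to a Binomial/Bernoulli likelihood; the update adds successes to α and failures to β.
Posterior: Beta(α+k, β+n−k) = Beta(3.5+13, 10.6+24) = Beta(16.5, 34.6).
Var = αβ/((α+β)²(α+β+1)) = 16.5·34.6/(51.1²·52.1) = 0.004196.

0.004196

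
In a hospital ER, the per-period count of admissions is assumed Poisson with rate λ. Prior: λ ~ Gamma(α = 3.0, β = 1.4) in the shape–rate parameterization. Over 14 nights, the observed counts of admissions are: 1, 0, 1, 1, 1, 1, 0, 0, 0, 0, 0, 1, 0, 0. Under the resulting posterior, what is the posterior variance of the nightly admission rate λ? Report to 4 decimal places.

0.0379

With a Gamma(shape α, rate β) prior, the Poisson likelihood is conjugate: the posterior is Gamma(α + ΣXᵢ, β + n).
Sum of counts S = 6 over n = 14 nights.
Posterior: Gamma(α+S, β+n) = Gamma(3.0+6, 1.4+14) = Gamma(9.0, 15.4).
Var = α/β² = 9.0/15.4² = 0.0379.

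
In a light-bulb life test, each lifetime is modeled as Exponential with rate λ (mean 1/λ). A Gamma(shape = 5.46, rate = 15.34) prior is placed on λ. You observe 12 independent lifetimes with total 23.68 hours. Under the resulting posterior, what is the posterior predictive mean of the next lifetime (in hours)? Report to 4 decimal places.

2.3706

With a Gamma(shape α, rate β) prior on the exponential rate λ, the posterior after n observations with total T = Σxᵢ is Gamma(α+n, β+T).
Posterior: Gamma(5.46+12, 15.34+23.68) = Gamma(17.46, 39.02).
The predictive distribution for the next observation is Lomax; its mean is β/(α−1) = 39.02/16.46 = 2.3706.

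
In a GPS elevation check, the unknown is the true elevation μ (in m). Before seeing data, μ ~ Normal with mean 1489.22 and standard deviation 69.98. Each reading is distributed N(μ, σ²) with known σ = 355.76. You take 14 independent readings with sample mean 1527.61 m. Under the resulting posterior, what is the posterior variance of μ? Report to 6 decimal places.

3176.486433

For Normal data with known variance σ², a Normal(μ₀, σ₀²) prior on μ is conjugate. Posterior precision = 1/σ₀² + n/σ²; posterior mean is the precision-weighted average of μ₀ and x̄.
σ₀² = 69.98² = 4897.2004, σ² = 355.76² = 126565.1776; σ² + n·σ₀² = 126565.1776 + 14·4897.2004 = 195125.9832.
Posterior precision = 1/σ₀² + n/σ² = 1/4897.2004 + 14/126565.1776 = (σ² + n·σ₀²)/(σ₀²σ²) = 195125.9832/(4897.2004·126565.1776); posterior variance σₙ² = σ₀²σ²/(σ² + n·σ₀²) = 4897.2004·126565.1776/195125.9832 = 3176.486433.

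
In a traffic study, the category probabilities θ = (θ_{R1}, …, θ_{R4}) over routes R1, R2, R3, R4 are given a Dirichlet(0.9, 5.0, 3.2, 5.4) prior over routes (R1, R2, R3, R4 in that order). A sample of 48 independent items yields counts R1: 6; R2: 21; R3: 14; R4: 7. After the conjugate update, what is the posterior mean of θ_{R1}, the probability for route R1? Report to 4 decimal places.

The Dirichlet prior is conjugate to the Multinomial likelihood: each posterior αⱼ = prior αⱼ + observed count nⱼ.
Posterior concentration: (6.9, 26.0, 17.2, 12.4), total = 62.5.
E[θ_{R1}|data] = α_{R1}/Σα = 6.9/62.5 = 0.1104.

0.1104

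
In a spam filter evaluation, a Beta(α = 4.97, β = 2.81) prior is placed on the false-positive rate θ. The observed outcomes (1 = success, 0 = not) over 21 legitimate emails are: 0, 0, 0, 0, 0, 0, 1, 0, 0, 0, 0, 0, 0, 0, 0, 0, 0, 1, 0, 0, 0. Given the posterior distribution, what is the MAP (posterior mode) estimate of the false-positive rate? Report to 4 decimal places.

0.2229

The Beta prior is conjugate to a Binomial/Bernoulli likelihood; the update adds successes to α and failures to β.
Posterior: Beta(α+k, β+n−k) = Beta(4.97+2, 2.81+19) = Beta(6.97, 21.81).
Mode of Beta(a,b) for a,b>1 is (a−1)/(a+b−2) = 5.97/26.78 = 0.2229.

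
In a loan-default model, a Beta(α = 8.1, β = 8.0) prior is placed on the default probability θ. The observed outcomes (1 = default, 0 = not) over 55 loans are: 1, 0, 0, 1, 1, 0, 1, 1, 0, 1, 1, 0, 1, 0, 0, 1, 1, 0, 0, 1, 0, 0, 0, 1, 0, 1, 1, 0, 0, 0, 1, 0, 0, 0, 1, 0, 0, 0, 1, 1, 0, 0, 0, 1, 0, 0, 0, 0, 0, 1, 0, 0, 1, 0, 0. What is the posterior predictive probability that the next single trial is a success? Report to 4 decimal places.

0.4093

The Beta prior is conjugate to a Binomial/Bernoulli likelihood; the update adds successes to α and failures to β.
Posterior: Beta(α+k, β+n−k) = Beta(8.1+21, 8.0+34) = Beta(29.1, 42.0).
For a single future Bernoulli trial, P(success | data) = α/(α+β) = 0.4093.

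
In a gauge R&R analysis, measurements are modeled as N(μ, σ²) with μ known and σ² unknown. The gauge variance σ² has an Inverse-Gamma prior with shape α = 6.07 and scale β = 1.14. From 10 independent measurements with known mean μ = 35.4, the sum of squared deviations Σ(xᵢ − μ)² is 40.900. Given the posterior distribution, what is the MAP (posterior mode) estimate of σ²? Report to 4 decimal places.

1.7887

With known mean μ and an Inverse-Gamma(α, β) prior on σ², the Normal likelihood is conjugate: posterior is Inv-Gamma(α + n/2, β + Σ(xᵢ−μ)²/2).
Posterior: Inv-Gamma(6.07 + 10/2, 1.14 + 40.900/2) = Inv-Gamma(11.07, 21.5900).
Mode = β/(α+1) = 21.5900/12.07 = 1.7887.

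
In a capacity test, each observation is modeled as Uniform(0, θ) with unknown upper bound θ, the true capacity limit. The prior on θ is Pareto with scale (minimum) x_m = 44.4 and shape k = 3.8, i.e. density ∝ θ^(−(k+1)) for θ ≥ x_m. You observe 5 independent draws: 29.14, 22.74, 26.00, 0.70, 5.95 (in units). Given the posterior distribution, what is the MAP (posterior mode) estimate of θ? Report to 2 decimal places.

A Pareto(scale x_m, shape k) prior on the upper bound θ of Uniform(0, θ) is conjugate: posterior is Pareto(max(x_m, max xᵢ), k + n).
Sample maximum = 29.14; prior scale x_m = 44.4 → posterior scale = max = 44.40.
Posterior shape = 3.8 + 5 = 8.8.
The Pareto density is decreasing on [x_m, ∞), so the mode is x_m = 44.40.

44.40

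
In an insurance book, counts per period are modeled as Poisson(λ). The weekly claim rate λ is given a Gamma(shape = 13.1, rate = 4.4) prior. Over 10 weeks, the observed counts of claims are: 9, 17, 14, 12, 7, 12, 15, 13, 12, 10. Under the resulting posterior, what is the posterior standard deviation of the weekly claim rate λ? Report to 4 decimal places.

0.8042

With a Gamma(shape α, rate β) prior, the Poisson likelihood is conjugate: the posterior is Gamma(α + ΣXᵢ, β + n).
Sum of counts S = 121 over n = 10 weeks.
Posterior: Gamma(α+S, β+n) = Gamma(13.1+121, 4.4+10) = Gamma(134.1, 14.4).
SD = √α/β = √134.1/14.4 = 0.8042.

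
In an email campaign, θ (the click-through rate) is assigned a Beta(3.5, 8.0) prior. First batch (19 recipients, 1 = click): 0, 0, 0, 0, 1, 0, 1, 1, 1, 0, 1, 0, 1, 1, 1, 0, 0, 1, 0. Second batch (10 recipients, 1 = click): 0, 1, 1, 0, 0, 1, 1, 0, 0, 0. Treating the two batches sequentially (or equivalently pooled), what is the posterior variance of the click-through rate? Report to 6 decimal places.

The Beta prior is conjugate to a Binomial/Bernoulli likelihood; the update adds successes to α and failures to β.
After batch 1: Beta(3.5+9, 8.0+10) = Beta(12.5, 18.0).
After batch 2: Beta(12.5+4, 18.0+6) = Beta(16.5, 24.0).
Var = αβ/((α+β)²(α+β+1)) = 16.5·24.0/(40.5²·41.5) = 0.005818.

0.005818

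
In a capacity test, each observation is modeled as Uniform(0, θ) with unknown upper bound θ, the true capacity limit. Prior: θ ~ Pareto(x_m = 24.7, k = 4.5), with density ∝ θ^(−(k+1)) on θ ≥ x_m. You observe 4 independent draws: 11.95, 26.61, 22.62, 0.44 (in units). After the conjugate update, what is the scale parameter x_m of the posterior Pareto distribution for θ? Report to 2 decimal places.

26.61

A Pareto(scale x_m, shape k) prior on the upper bound θ of Uniform(0, θ) is conjugate: posterior is Pareto(max(x_m, max xᵢ), k + n).
Sample maximum = 26.61; prior scale x_m = 24.7 → posterior scale = max = 26.61.
Posterior shape = 4.5 + 4 = 8.5.
Posterior scale x_m = 26.61.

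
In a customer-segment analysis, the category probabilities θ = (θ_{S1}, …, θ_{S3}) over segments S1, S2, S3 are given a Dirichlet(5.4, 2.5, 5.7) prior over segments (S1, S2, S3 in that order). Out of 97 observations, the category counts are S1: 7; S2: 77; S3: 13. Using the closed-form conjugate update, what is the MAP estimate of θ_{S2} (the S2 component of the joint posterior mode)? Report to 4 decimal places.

0.7296

The Dirichlet prior is conjugate to the Multinomial likelihood: each posterior αⱼ = prior αⱼ + observed count nⱼ.
Posterior concentration: (12.4, 79.5, 18.7), total = 110.6.
Joint mode component: (α_{S2}−1)/(Σα−K) = 78.5/107.6 = 0.7296.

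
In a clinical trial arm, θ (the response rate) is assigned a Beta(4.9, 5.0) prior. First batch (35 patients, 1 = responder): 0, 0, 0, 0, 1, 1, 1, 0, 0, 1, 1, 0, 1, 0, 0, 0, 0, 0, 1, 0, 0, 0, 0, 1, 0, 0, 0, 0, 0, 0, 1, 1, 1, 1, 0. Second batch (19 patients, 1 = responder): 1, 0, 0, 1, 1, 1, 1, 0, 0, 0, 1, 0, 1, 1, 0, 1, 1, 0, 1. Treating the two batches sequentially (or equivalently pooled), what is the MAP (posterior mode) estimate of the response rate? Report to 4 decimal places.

0.4346

The Beta prior is conjugate to a Binomial/Bernoulli likelihood; the update adds successes to α and failures to β.
After batch 1: Beta(4.9+12, 5.0+23) = Beta(16.9, 28.0).
After batch 2: Beta(16.9+11, 28.0+8) = Beta(27.9, 36.0).
Mode of Beta(a,b) for a,b>1 is (a−1)/(a+b−2) = 26.9/61.9 = 0.4346.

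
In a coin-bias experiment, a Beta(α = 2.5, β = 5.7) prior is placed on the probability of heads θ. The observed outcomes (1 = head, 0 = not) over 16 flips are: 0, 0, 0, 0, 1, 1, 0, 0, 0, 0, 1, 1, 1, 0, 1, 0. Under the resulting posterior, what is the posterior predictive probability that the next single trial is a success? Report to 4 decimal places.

0.3512

The Beta prior is conjugate to a Binomial/Bernoulli likelihood; the update adds successes to α and failures to β.
Posterior: Beta(α+k, β+n−k) = Beta(2.5+6, 5.7+10) = Beta(8.5, 15.7).
For a single future Bernoulli trial, P(success | data) = α/(α+β) = 0.3512.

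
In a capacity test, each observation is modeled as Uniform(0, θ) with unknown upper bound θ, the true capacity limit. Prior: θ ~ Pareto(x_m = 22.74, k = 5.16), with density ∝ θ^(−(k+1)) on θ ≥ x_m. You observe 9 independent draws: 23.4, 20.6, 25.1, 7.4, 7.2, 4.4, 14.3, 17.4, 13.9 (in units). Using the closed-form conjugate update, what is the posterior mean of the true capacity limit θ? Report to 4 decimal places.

A Pareto(scale x_m, shape k) prior on the upper bound θ of Uniform(0, θ) is conjugate: posterior is Pareto(max(x_m, max xᵢ), k + n).
Sample maximum = 25.1; prior scale x_m = 22.74 → posterior scale = max = 25.10.
Posterior shape = 5.16 + 9 = 14.16.
E[θ|data] = k·x_m/(k−1) = 14.16·25.10/13.16 = 27.0073.

27.0073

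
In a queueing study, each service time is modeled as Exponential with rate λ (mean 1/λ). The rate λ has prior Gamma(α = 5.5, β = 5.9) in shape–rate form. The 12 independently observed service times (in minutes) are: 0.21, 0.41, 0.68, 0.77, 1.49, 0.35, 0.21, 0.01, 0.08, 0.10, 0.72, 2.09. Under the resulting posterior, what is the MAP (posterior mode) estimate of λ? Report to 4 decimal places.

1.2673

With a Gamma(shape α, rate β) prior on the exponential rate λ, the posterior after n observations with total T = Σxᵢ is Gamma(α+n, β+T).
Sum of observations T = 7.12 minutes; n = 12.
Posterior: Gamma(5.5+12, 5.9+7.12) = Gamma(17.5, 13.02).
Mode = (α−1)/β = 1.2673.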